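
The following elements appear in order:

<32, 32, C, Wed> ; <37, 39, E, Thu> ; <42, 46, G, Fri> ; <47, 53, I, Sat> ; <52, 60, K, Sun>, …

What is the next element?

First entry: +5 each step; 32, 37, 42, 47, 52 → 57.
Second entry goes 32, 39, 46, 53, 60 → 67 (+7 each step).
Letter goes C, E, G, I, K → M (letters move forward 2 places in the alphabet).
For the day, runs through the weekdays Mon→Sun: Wed, Thu, Fri, Sat, Sun → Mon.
So the next element is <57, 67, M, Mon>.

<57, 67, M, Mon>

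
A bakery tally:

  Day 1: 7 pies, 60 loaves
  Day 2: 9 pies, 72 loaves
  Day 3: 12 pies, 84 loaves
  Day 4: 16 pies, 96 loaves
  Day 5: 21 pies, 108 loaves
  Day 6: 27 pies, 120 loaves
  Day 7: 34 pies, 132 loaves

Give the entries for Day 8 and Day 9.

42 pies, 144 loaves; 51 pies, 156 loaves

Pies: 7, 9, 12, 16, 21, 27, 34 → 42 → 51 (differences are 2, 3, 4, … (increasing by 1 each time)).
Loaves: +12 each step, so 60, 72, 84, 96, 108, 120, 132 → 144 → 156.
So the next two lines are 42 pies, 144 loaves and 51 pies, 156 loaves.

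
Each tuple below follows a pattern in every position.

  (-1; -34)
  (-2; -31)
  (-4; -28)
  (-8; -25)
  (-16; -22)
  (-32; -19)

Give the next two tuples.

First component: ×2 each step; -1, -2, -4, -8, -16, -32 → -64 → -128.
Second component — +3 each step: -34, -31, -28, -25, -22, -19 → -16 → -13.
Putting the parts together: (-64; -16) and then (-128; -13).

(-64; -16), (-128; -13)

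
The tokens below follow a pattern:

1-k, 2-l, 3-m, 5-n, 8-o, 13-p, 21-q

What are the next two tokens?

First component: each term is the sum of the two before it, so 1, 2, 3, 5, 8, 13, 21 → 34 → 55.
Letter: k, l, m, n, o, p, q → r → s (letters move forward 1 place in the alphabet).
Putting the parts together: 34-r and then 55-s.

34-r then 55-s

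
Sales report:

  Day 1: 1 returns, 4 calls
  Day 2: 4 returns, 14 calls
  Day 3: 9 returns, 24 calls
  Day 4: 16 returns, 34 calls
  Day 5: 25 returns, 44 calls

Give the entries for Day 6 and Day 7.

36 returns, 54 calls; 49 returns, 64 calls

For the returns, perfect squares: 1², 2², 3², …: 1, 4, 9, 16, 25 → 36 → 49.
For the calls, +10 each step: 4, 14, 24, 34, 44 → 54 → 64.
So the next two records are 36 returns, 54 calls and 49 returns, 64 calls.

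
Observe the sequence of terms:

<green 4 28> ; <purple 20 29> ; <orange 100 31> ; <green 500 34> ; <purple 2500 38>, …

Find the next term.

Colour: repeats green → purple → orange, so green, purple, orange, green, purple → orange.
Second slot: 4, 20, 100, 500, 2500 → 12500 (×5 each step).
Third slot goes 28, 29, 31, 34, 38 → 43 (differences are 1, 2, 3, … (increasing by 1 each time)).
So the next term is <orange 12500 43>.

<orange 12500 43>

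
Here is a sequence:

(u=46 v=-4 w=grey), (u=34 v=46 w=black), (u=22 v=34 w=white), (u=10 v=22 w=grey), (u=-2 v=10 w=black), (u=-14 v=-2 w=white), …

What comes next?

U goes 46, 34, 22, 10, -2, -14 → -26 (−12 each step).
V goes -4, 46, 34, 22, 10, -2 → -14 (always the previous value of the u).
W goes grey, black, white, grey, black, white → grey (repeats grey → black → white).
Putting it together: (u=-26 v=-14 w=grey).

(u=-26 v=-14 w=grey)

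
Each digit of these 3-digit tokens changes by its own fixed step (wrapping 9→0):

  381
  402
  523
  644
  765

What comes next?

First digit: +1 each step, mod 10; 3, 4, 5, 6, 7 → 8.
Second digit: +2 each step, mod 10; 8, 0, 2, 4, 6 → 8.
Third digit: +1 each step, mod 10; 1, 2, 3, 4, 5 → 6.
Combining the parts gives 886.

886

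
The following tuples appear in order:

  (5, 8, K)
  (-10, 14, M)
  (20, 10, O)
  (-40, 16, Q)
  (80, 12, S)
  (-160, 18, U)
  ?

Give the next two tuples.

(320, 14, W), (-640, 20, Y)

First component goes 5, -10, 20, -40, 80, -160 → 320 → -640 (×(-2) each step).
Second component: alternating steps +6, −4, +6, −4, …, so 8, 14, 10, 16, 12, 18 → 14 → 20.
Letter: letters move forward 2 places in the alphabet, so K, M, O, Q, S, U → W → Y.
So the next two tuples are (320, 14, W) and (-640, 20, Y).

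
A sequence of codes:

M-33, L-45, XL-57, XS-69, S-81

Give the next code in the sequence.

M-93

Size: runs through clothing sizes XS→XL; M, L, XL, XS, S → M.
Second component: +12 each step, so 33, 45, 57, 69, 81 → 93.
Putting it together: M-93.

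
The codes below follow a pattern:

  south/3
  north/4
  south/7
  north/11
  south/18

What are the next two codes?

For the direction, alternates south ↔ north: south, north, south, north, south → north → south.
Second component: each term is the sum of the two before it, so 3, 4, 7, 11, 18 → 29 → 47.
So the next two codes are north/29 and south/47.

north/29, south/47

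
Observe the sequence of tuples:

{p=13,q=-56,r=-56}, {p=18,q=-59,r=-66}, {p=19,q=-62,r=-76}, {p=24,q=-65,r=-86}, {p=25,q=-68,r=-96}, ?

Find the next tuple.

{p=30,q=-71,r=-106}

For the p, alternating steps +5, +1, +5, +1, …: 13, 18, 19, 24, 25 → 30.
Q — −3 each step: -56, -59, -62, -65, -68 → -71.
R goes -56, -66, -76, -86, -96 → -106 (−10 each step).
So the next tuple is {p=30,q=-71,r=-106}.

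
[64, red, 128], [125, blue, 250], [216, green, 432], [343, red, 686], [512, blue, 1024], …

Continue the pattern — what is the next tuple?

[729, green, 1458]

First entry: perfect cubes: 4³, 5³, 6³, …, so 64, 125, 216, 343, 512 → 729.
Colour: repeats red → blue → green; red, blue, green, red, blue → green.
Third entry — always 2 × the first entry: 128, 250, 432, 686, 1024 → 1458.
So the next tuple is [729, green, 1458].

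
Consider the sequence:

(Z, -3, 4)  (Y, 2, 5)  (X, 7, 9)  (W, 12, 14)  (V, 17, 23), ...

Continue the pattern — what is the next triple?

(U, 22, 37)

For the letter, letters move back 1 place in the alphabet: Z, Y, X, W, V → U.
Second entry: +5 each step, so -3, 2, 7, 12, 17 → 22.
Third entry: 4, 5, 9, 14, 23 → 37 (each term is the sum of the two before it).
Putting it together: (U, 22, 37).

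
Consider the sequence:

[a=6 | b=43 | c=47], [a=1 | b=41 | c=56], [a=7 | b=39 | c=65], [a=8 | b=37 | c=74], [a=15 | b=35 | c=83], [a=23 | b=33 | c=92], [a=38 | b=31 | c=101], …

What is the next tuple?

A: each term is the sum of the two before it; 6, 1, 7, 8, 15, 23, 38 → 61.
B: −2 each step; 43, 41, 39, 37, 35, 33, 31 → 29.
C: +9 each step, so 47, 56, 65, 74, 83, 92, 101 → 110.
Putting it together: [a=61 | b=29 | c=110].

[a=61 | b=29 | c=110]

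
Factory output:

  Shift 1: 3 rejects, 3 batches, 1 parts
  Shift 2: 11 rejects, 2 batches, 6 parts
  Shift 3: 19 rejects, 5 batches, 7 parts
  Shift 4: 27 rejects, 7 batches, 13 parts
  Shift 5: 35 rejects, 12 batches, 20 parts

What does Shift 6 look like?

43 rejects, 19 batches, 33 parts

For the rejects, +8 each step: 3, 11, 19, 27, 35 → 43.
Batches: each term is the sum of the two before it, so 3, 2, 5, 7, 12 → 19.
Parts goes 1, 6, 7, 13, 20 → 33 (each term is the sum of the two before it).
Putting it together: 43 rejects, 19 batches, 33 parts.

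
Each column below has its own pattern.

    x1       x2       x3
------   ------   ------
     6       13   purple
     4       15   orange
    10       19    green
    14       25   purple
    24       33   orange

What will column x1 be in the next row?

Column x1 — each term is the sum of the two before it: 6, 4, 10, 14, 24 → 38.

38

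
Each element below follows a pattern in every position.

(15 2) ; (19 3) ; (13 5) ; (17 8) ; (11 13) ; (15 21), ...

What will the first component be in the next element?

9

First component goes 15, 19, 13, 17, 11, 15 → 9 (alternating steps +4, −6, +4, −6, …).
Second component: each term is the sum of the two before it, so 2, 3, 5, 8, 13, 21 → 34.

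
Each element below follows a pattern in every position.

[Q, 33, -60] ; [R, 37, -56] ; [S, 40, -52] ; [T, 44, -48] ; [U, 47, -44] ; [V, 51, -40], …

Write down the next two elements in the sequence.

For the letter, letters move forward 1 place in the alphabet: Q, R, S, T, U, V → W → X.
For the second coordinate, alternating steps +4, +3, +4, +3, …: 33, 37, 40, 44, 47, 51 → 54 → 58.
Third coordinate: +4 each step, so -60, -56, -52, -48, -44, -40 → -36 → -32.
Putting the parts together: [W, 54, -36] and then [X, 58, -32].

[W, 54, -36], [X, 58, -32]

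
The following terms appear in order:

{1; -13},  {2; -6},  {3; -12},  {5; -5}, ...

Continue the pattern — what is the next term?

{8; -11}

First value — each term is the sum of the two before it: 1, 2, 3, 5 → 8.
Second value — alternating steps +7, −6, +7, −6, …: -13, -6, -12, -5 → -11.
Putting it together: {8; -11}.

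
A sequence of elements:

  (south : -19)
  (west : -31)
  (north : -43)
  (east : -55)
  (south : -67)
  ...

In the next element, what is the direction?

west

Direction — repeats south → west → north → east: south, west, north, east, south → west.
For the second entry, −12 each step: -19, -31, -43, -55, -67 → -79.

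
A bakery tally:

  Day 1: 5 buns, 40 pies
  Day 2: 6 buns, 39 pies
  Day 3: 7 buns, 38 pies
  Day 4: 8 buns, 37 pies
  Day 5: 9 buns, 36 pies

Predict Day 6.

10 buns, 35 pies

Buns: +1 each step; 5, 6, 7, 8, 9 → 10.
Pies goes 40, 39, 38, 37, 36 → 35 (together with the buns always sums to 45).
Combining the parts gives 10 buns, 35 pies.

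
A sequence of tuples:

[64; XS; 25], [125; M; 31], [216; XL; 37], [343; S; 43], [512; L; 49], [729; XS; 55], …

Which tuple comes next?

[1000; M; 61]

First value — perfect cubes: 4³, 5³, 6³, …: 64, 125, 216, 343, 512, 729 → 1000.
Size: XS, M, XL, S, L, XS → M (repeats XS → M → XL → S → L).
Third value: +6 each step; 25, 31, 37, 43, 49, 55 → 61.
So the next tuple is [1000; M; 61].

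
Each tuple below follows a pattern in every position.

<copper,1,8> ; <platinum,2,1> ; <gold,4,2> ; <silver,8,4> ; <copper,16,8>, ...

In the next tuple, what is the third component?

16

Second component: 1, 2, 4, 8, 16 → 32 (×2 each step).
Third component — always the previous value of the second component: 8, 1, 2, 4, 8 → 16.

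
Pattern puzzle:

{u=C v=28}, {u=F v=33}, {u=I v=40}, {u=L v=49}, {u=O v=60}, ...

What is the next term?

U: C, F, I, L, O → R (letters move forward 3 places in the alphabet).
V: 28, 33, 40, 49, 60 → 73 (differences are 5, 7, 9, … (increasing by 2 each time)).
Putting it together: {u=R v=73}.

{u=R v=73}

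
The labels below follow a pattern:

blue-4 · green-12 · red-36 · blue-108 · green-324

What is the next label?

Colour — repeats blue → green → red: blue, green, red, blue, green → red.
Second component: ×3 each step, so 4, 12, 36, 108, 324 → 972.
So the next label is red-972.

red-972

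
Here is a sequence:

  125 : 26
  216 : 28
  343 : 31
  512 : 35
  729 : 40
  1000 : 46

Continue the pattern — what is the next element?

For the first entry, perfect cubes: 5³, 6³, 7³, …: 125, 216, 343, 512, 729, 1000 → 1331.
Second entry: differences are 2, 3, 4, … (increasing by 1 each time); 26, 28, 31, 35, 40, 46 → 53.
So the next element is 1331 : 53.

1331 : 53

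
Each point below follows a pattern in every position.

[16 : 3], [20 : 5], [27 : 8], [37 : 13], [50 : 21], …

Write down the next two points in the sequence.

For the first coordinate, differences are 4, 7, 10, … (increasing by 3 each time): 16, 20, 27, 37, 50 → 66 → 85.
For the second coordinate, each term is the sum of the two before it: 3, 5, 8, 13, 21 → 34 → 55.
Putting the parts together: [66 : 34] and then [85 : 55].

[66 : 34], [85 : 55]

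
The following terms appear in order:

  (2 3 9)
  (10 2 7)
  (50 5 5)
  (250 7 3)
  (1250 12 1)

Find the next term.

First coordinate — ×5 each step: 2, 10, 50, 250, 1250 → 6250.
Second coordinate — each term is the sum of the two before it: 3, 2, 5, 7, 12 → 19.
Third coordinate goes 9, 7, 5, 3, 1 → -1 (−2 each step).
Putting it together: (6250 19 -1).

(6250 19 -1)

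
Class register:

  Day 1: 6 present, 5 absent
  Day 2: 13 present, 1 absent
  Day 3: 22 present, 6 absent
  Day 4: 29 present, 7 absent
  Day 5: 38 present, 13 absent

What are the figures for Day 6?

Present — alternating steps +7, +9, +7, +9, …: 6, 13, 22, 29, 38 → 45.
Absent — each term is the sum of the two before it: 5, 1, 6, 7, 13 → 20.
Combining the parts gives 45 present, 20 absent.

45 present, 20 absent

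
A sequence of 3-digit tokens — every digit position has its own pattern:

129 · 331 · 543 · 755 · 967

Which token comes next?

First digit: 1, 3, 5, 7, 9 → 1 (+2 each step, mod 10).
Second digit: +1 each step, mod 10, so 2, 3, 4, 5, 6 → 7.
Third digit: 9, 1, 3, 5, 7 → 9 (+2 each step, mod 10).
Combining the parts gives 179.

179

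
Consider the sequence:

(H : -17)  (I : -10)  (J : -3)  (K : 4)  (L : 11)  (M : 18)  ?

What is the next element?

(N : 25)

For the letter, letters move forward 1 place in the alphabet: H, I, J, K, L, M → N.
For the second part, +7 each step: -17, -10, -3, 4, 11, 18 → 25.
Putting it together: (N : 25).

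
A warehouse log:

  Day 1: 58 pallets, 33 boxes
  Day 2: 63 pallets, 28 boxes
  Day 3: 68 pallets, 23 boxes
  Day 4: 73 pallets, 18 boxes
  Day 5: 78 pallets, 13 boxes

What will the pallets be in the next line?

Pallets: 58, 63, 68, 73, 78 → 83 (+5 each step).

83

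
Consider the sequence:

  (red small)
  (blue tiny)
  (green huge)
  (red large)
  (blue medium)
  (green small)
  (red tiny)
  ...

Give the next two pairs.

(blue huge), (green large)

Colour — repeats red → blue → green: red, blue, green, red, blue, green, red → blue → green.
Size: repeats small → tiny → huge → large → medium, so small, tiny, huge, large, medium, small, tiny → huge → large.
Putting the parts together: (blue huge) and then (green large).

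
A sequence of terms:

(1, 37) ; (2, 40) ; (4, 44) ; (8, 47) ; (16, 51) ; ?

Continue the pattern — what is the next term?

First slot — ×2 each step: 1, 2, 4, 8, 16 → 32.
Second slot goes 37, 40, 44, 47, 51 → 54 (alternating steps +3, +4, +3, +4, …).
So the next term is (32, 54).

(32, 54)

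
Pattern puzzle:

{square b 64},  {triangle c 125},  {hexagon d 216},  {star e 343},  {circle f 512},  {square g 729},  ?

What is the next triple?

{triangle h 1000}

Shape: square, triangle, hexagon, star, circle, square → triangle (repeats square → triangle → hexagon → star → circle).
Letter goes b, c, d, e, f, g → h (letters move forward 1 place in the alphabet).
Third value: 64, 125, 216, 343, 512, 729 → 1000 (perfect cubes: 4³, 5³, 6³, …).
So the next triple is {triangle h 1000}.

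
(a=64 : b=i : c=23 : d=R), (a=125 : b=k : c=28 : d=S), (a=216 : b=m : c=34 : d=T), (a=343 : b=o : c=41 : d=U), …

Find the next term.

(a=512 : b=q : c=49 : d=V)

A — perfect cubes: 4³, 5³, 6³, …: 64, 125, 216, 343 → 512.
B: i, k, m, o → q (letters move forward 2 places in the alphabet).
C: 23, 28, 34, 41 → 49 (differences are 5, 6, 7, … (increasing by 1 each time)).
D — letters move forward 1 place in the alphabet: R, S, T, U → V.
Combining the parts gives (a=512 : b=q : c=49 : d=V).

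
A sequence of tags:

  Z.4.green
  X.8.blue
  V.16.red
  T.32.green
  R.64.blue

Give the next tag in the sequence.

P.128.red

Letter: letters move back 2 places in the alphabet, so Z, X, V, T, R → P.
Second component: ×2 each step; 4, 8, 16, 32, 64 → 128.
Colour — repeats green → blue → red: green, blue, red, green, blue → red.
Putting it together: P.128.red.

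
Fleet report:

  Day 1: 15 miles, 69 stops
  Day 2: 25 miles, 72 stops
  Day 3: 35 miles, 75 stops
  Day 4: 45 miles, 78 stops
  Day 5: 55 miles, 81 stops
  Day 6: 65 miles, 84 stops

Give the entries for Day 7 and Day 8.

75 miles, 87 stops; 85 miles, 90 stops

Miles goes 15, 25, 35, 45, 55, 65 → 75 → 85 (+10 each step).
Stops: 69, 72, 75, 78, 81, 84 → 87 → 90 (+3 each step).
Putting the parts together: 75 miles, 87 stops and then 85 miles, 90 stops.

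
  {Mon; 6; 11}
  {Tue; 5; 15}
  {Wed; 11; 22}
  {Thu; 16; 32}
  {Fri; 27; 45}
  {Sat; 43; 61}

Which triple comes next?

{Sun; 70; 80}

Day: runs through the weekdays Mon→Sun; Mon, Tue, Wed, Thu, Fri, Sat → Sun.
Second component goes 6, 5, 11, 16, 27, 43 → 70 (each term is the sum of the two before it).
Third component — differences are 4, 7, 10, … (increasing by 3 each time): 11, 15, 22, 32, 45, 61 → 80.
Putting it together: {Sun; 70; 80}.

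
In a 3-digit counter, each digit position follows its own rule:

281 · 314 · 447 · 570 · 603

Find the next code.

For the first digit, +1 each step, mod 10: 2, 3, 4, 5, 6 → 7.
Second digit: +3 each step, mod 10, so 8, 1, 4, 7, 0 → 3.
For the third digit, +3 each step, mod 10: 1, 4, 7, 0, 3 → 6.
Putting it together: 736.

736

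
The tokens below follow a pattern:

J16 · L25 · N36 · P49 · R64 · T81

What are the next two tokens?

Letter — letters move forward 2 places in the alphabet: J, L, N, P, R, T → V → X.
Second component: perfect squares: 4², 5², 6², …; 16, 25, 36, 49, 64, 81 → 100 → 121.
Putting the parts together: V100 and then X121.

V100, X121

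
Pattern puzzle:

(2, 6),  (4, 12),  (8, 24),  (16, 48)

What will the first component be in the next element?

32

First component: ×2 each step, so 2, 4, 8, 16 → 32.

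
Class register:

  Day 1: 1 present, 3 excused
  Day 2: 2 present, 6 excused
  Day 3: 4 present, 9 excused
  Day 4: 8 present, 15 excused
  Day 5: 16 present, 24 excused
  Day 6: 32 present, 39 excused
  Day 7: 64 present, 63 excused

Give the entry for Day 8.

Present goes 1, 2, 4, 8, 16, 32, 64 → 128 (×2 each step).
Excused: each term is the sum of the two before it; 3, 6, 9, 15, 24, 39, 63 → 102.
Putting it together: 128 present, 102 excused.

128 present, 102 excused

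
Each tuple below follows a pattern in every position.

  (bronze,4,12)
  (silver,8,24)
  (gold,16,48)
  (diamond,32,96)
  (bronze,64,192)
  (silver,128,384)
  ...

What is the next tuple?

(gold,256,768)

Rank: repeats bronze → silver → gold → diamond, so bronze, silver, gold, diamond, bronze, silver → gold.
For the second value, ×2 each step: 4, 8, 16, 32, 64, 128 → 256.
Third value: 12, 24, 48, 96, 192, 384 → 768 (always 3 × the second value).
Putting it together: (gold,256,768).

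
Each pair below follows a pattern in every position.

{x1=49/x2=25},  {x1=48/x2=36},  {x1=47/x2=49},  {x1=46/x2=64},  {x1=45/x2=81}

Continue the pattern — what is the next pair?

For the x1, −1 each step: 49, 48, 47, 46, 45 → 44.
X2: perfect squares: 5², 6², 7², …; 25, 36, 49, 64, 81 → 100.
Putting it together: {x1=44/x2=100}.

{x1=44/x2=100}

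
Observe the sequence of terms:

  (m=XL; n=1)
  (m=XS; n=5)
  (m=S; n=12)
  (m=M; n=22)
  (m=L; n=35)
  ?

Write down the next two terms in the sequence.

(m=XL; n=51), (m=XS; n=70)

M: runs through clothing sizes XS→XL, so XL, XS, S, M, L → XL → XS.
For the n, differences are 4, 7, 10, … (increasing by 3 each time): 1, 5, 12, 22, 35 → 51 → 70.
Putting the parts together: (m=XL; n=51) and then (m=XS; n=70).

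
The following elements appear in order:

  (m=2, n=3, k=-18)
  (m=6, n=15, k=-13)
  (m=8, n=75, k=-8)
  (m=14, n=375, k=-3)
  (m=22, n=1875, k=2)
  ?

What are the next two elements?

(m=36, n=9375, k=7), (m=58, n=46875, k=12)

M: each term is the sum of the two before it, so 2, 6, 8, 14, 22 → 36 → 58.
N goes 3, 15, 75, 375, 1875 → 9375 → 46875 (×5 each step).
K: +5 each step; -18, -13, -8, -3, 2 → 7 → 12.
So the next two elements are (m=36, n=9375, k=7) and (m=58, n=46875, k=12).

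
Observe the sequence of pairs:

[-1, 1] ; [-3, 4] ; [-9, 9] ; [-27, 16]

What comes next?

First component: ×3 each step; -1, -3, -9, -27 → -81.
Second component: perfect squares: 1², 2², 3², …, so 1, 4, 9, 16 → 25.
Putting it together: [-81, 25].

[-81, 25]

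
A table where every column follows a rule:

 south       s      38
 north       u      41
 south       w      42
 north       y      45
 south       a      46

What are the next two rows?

For the direction, alternates south ↔ north: south, north, south, north, south → north → south.
For the letter, letters move forward 2 places in the alphabet, wrapping Z→A: s, u, w, y, a → c → e.
For the third component, alternating steps +3, +1, +3, +1, …: 38, 41, 42, 45, 46 → 49 → 50.
So the next two rows are north  c  49 and south  e  50.

north  c  49; south  e  50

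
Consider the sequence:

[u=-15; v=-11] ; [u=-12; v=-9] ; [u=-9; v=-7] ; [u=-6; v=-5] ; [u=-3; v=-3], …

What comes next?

For the u, +3 each step: -15, -12, -9, -6, -3 → 0.
V: -11, -9, -7, -5, -3 → -1 (+2 each step).
Combining the parts gives [u=0; v=-1].

[u=0; v=-1]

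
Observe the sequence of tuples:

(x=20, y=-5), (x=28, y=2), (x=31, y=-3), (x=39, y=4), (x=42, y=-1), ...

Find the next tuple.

(x=50, y=6)

X — alternating steps +8, +3, +8, +3, …: 20, 28, 31, 39, 42 → 50.
Y — alternating steps +7, −5, +7, −5, …: -5, 2, -3, 4, -1 → 6.
Putting it together: (x=50, y=6).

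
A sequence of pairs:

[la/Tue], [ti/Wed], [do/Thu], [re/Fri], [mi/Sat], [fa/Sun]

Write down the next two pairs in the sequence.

Note: runs through the solfège scale do→ti, so la, ti, do, re, mi, fa → sol → la.
Day goes Tue, Wed, Thu, Fri, Sat, Sun → Mon → Tue (runs through the weekdays Mon→Sun).
So the next two pairs are [sol/Mon] and [la/Tue].

[sol/Mon], [la/Tue]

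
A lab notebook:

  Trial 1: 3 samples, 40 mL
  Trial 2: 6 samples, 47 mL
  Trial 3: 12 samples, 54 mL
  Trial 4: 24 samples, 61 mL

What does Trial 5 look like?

Samples: ×2 each step; 3, 6, 12, 24 → 48.
ML goes 40, 47, 54, 61 → 68 (+7 each step).
So the next row is 48 samples, 68 mL.

48 samples, 68 mL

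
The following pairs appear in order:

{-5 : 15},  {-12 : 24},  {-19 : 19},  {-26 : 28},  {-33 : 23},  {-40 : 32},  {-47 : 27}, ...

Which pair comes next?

First slot: -5, -12, -19, -26, -33, -40, -47 → -54 (−7 each step).
Second slot: alternating steps +9, −5, +9, −5, …, so 15, 24, 19, 28, 23, 32, 27 → 36.
Combining the parts gives {-54 : 36}.

{-54 : 36}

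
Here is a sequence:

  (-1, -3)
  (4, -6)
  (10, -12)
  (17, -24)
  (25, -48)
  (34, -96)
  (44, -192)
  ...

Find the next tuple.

(55, -384)

First part: differences are 5, 6, 7, … (increasing by 1 each time); -1, 4, 10, 17, 25, 34, 44 → 55.
Second part goes -3, -6, -12, -24, -48, -96, -192 → -384 (×2 each step).
So the next tuple is (55, -384).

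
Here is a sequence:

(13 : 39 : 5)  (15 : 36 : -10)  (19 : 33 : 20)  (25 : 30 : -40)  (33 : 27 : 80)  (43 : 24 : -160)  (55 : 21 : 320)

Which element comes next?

(69 : 18 : -640)

First part: differences are 2, 4, 6, … (increasing by 2 each time), so 13, 15, 19, 25, 33, 43, 55 → 69.
For the second part, −3 each step: 39, 36, 33, 30, 27, 24, 21 → 18.
Third part — ×(-2) each step: 5, -10, 20, -40, 80, -160, 320 → -640.
So the next element is (69 : 18 : -640).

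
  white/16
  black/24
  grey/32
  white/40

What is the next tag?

black/48

For the shade, repeats white → black → grey: white, black, grey, white → black.
Second component: +8 each step, so 16, 24, 32, 40 → 48.
Putting it together: black/48.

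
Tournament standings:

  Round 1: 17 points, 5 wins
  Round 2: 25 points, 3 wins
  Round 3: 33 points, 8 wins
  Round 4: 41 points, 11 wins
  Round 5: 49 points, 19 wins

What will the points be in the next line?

57

Points: +8 each step, so 17, 25, 33, 41, 49 → 57.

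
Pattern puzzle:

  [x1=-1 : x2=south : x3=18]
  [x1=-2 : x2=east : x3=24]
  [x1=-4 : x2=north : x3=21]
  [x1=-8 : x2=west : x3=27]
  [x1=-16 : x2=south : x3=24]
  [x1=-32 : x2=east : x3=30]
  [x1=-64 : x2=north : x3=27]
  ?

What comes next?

[x1=-128 : x2=west : x3=33]

X1: ×2 each step; -1, -2, -4, -8, -16, -32, -64 → -128.
X2 goes south, east, north, west, south, east, north → west (repeats south → east → north → west).
X3: 18, 24, 21, 27, 24, 30, 27 → 33 (alternating steps +6, −3, +6, −3, …).
So the next triple is [x1=-128 : x2=west : x3=33].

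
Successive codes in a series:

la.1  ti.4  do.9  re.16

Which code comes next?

mi.25

Note goes la, ti, do, re → mi (runs through the solfège scale do→ti).
Second component: 1, 4, 9, 16 → 25 (perfect squares: 1², 2², 3², …).
So the next code is mi.25.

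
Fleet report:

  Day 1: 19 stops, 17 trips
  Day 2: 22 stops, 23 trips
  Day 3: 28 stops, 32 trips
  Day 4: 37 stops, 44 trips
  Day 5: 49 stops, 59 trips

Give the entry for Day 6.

64 stops, 77 trips

Stops: differences are 3, 6, 9, … (increasing by 3 each time), so 19, 22, 28, 37, 49 → 64.
For the trips, differences are 6, 9, 12, … (increasing by 3 each time): 17, 23, 32, 44, 59 → 77.
Combining the parts gives 64 stops, 77 trips.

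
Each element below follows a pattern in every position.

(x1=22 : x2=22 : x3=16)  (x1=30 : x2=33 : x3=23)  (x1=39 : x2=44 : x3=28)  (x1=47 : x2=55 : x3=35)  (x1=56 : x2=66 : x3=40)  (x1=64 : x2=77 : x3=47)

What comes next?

(x1=73 : x2=88 : x3=52)

X1: 22, 30, 39, 47, 56, 64 → 73 (alternating steps +8, +9, +8, +9, …).
X2: +11 each step, so 22, 33, 44, 55, 66, 77 → 88.
X3: alternating steps +7, +5, +7, +5, …; 16, 23, 28, 35, 40, 47 → 52.
Combining the parts gives (x1=73 : x2=88 : x3=52).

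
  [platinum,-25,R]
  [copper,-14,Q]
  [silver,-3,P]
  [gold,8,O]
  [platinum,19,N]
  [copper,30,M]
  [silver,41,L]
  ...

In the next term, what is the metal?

gold

Metal — repeats platinum → copper → silver → gold: platinum, copper, silver, gold, platinum, copper, silver → gold.
Second part: +11 each step; -25, -14, -3, 8, 19, 30, 41 → 52.
Letter goes R, Q, P, O, N, M, L → K (letters move back 1 place in the alphabet).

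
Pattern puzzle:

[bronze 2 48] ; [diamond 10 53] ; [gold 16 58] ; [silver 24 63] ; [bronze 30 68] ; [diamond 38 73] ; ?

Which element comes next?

For the rank, repeats bronze → diamond → gold → silver: bronze, diamond, gold, silver, bronze, diamond → gold.
For the second entry, alternating steps +8, +6, +8, +6, …: 2, 10, 16, 24, 30, 38 → 44.
Third entry: +5 each step; 48, 53, 58, 63, 68, 73 → 78.
Combining the parts gives [gold 44 78].

[gold 44 78]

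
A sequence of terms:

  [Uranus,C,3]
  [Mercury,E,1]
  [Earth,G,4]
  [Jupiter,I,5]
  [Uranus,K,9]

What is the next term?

Planet: repeats Uranus → Mercury → Earth → Jupiter, so Uranus, Mercury, Earth, Jupiter, Uranus → Mercury.
Letter goes C, E, G, I, K → M (letters move forward 2 places in the alphabet).
Third entry goes 3, 1, 4, 5, 9 → 14 (each term is the sum of the two before it).
Combining the parts gives [Mercury,M,14].

[Mercury,M,14]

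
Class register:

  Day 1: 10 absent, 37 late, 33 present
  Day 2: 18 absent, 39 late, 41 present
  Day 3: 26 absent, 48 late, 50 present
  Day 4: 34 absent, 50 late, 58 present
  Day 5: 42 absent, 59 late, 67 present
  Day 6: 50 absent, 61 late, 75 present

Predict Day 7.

For the absent, +8 each step: 10, 18, 26, 34, 42, 50 → 58.
Late — alternating steps +2, +9, +2, +9, …: 37, 39, 48, 50, 59, 61 → 70.
Present: 33, 41, 50, 58, 67, 75 → 84 (alternating steps +8, +9, +8, +9, …).
Combining the parts gives 58 absent, 70 late, 84 present.

58 absent, 70 late, 84 present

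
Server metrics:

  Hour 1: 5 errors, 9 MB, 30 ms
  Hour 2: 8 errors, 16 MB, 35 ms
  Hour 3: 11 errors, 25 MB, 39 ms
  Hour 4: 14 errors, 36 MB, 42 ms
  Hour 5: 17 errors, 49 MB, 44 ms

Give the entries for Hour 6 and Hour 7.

Errors goes 5, 8, 11, 14, 17 → 20 → 23 (+3 each step).
MB: perfect squares: 3², 4², 5², …, so 9, 16, 25, 36, 49 → 64 → 81.
Ms — differences are 5, 4, 3, … (decreasing by 1 each time): 30, 35, 39, 42, 44 → 45 → 45.
So the next two rows are 20 errors, 64 MB, 45 ms and 23 errors, 81 MB, 45 ms.

20 errors, 64 MB, 45 ms; 23 errors, 81 MB, 45 ms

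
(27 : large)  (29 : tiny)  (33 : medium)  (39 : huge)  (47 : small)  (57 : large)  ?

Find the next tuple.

(69 : tiny)

First value: 27, 29, 33, 39, 47, 57 → 69 (differences are 2, 4, 6, … (increasing by 2 each time)).
Size goes large, tiny, medium, huge, small, large → tiny (repeats large → tiny → medium → huge → small).
So the next tuple is (69 : tiny).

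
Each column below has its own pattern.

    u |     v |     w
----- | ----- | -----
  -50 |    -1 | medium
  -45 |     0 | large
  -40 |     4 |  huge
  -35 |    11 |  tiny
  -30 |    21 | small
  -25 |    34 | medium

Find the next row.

-20  50  large

Column u: +5 each step, so -50, -45, -40, -35, -30, -25 → -20.
Column v: differences are 1, 4, 7, … (increasing by 3 each time), so -1, 0, 4, 11, 21, 34 → 50.
Column w: medium, large, huge, tiny, small, medium → large (repeats medium → large → huge → tiny → small).
Combining the parts gives -20  50  large.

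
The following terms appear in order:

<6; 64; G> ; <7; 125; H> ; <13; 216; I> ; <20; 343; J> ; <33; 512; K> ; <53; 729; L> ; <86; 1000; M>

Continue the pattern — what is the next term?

<139; 1331; N>

First value: each term is the sum of the two before it, so 6, 7, 13, 20, 33, 53, 86 → 139.
Second value — perfect cubes: 4³, 5³, 6³, …: 64, 125, 216, 343, 512, 729, 1000 → 1331.
Letter — letters move forward 1 place in the alphabet: G, H, I, J, K, L, M → N.
Putting it together: <139; 1331; N>.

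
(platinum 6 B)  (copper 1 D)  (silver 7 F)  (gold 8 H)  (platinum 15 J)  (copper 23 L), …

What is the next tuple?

(silver 38 N)

Metal goes platinum, copper, silver, gold, platinum, copper → silver (repeats platinum → copper → silver → gold).
For the second value, each term is the sum of the two before it: 6, 1, 7, 8, 15, 23 → 38.
Letter — letters move forward 2 places in the alphabet: B, D, F, H, J, L → N.
So the next tuple is (silver 38 N).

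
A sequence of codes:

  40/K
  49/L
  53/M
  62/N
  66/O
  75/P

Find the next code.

79/Q

For the first component, alternating steps +9, +4, +9, +4, …: 40, 49, 53, 62, 66, 75 → 79.
Letter: K, L, M, N, O, P → Q (letters move forward 1 place in the alphabet).
So the next code is 79/Q.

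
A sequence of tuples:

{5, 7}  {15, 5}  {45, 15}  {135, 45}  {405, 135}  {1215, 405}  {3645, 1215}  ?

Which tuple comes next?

{10935, 3645}

First part: ×3 each step; 5, 15, 45, 135, 405, 1215, 3645 → 10935.
Second part goes 7, 5, 15, 45, 135, 405, 1215 → 3645 (always the previous value of the first part).
Combining the parts gives {10935, 3645}.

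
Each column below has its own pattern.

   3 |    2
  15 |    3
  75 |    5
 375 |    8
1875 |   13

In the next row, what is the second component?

21

Second component: each term is the sum of the two before it, so 2, 3, 5, 8, 13 → 21.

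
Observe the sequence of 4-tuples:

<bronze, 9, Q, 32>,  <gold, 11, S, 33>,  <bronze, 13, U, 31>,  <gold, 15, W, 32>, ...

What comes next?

Rank — alternates bronze ↔ gold: bronze, gold, bronze, gold → bronze.
Second component — +2 each step: 9, 11, 13, 15 → 17.
Letter — letters move forward 2 places in the alphabet: Q, S, U, W → Y.
For the fourth component, alternating steps +1, −2, +1, −2, …: 32, 33, 31, 32 → 30.
Combining the parts gives <bronze, 17, Y, 30>.

<bronze, 17, Y, 30>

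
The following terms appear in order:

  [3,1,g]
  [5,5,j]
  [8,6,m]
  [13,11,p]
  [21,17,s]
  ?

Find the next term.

[34,28,v]

For the first slot, each term is the sum of the two before it: 3, 5, 8, 13, 21 → 34.
Second slot: each term is the sum of the two before it; 1, 5, 6, 11, 17 → 28.
Letter — letters move forward 3 places in the alphabet: g, j, m, p, s → v.
So the next term is [34,28,v].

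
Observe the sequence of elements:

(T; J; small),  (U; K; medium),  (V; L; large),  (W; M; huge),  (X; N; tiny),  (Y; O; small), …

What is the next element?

First letter: letters move forward 1 place in the alphabet, so T, U, V, W, X, Y → Z.
For the second letter, letters move forward 1 place in the alphabet: J, K, L, M, N, O → P.
For the size, repeats small → medium → large → huge → tiny: small, medium, large, huge, tiny, small → medium.
Combining the parts gives (Z; P; medium).

(Z; P; medium)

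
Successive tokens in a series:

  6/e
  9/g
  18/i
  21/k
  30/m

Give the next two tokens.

First component: alternating steps +3, +9, +3, +9, …; 6, 9, 18, 21, 30 → 33 → 42.
For the letter, letters move forward 2 places in the alphabet: e, g, i, k, m → o → q.
So the next two tokens are 33/o and 42/q.

33/o then 42/q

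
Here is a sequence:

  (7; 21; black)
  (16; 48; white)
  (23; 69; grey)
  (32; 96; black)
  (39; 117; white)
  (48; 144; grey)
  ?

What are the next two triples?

First coordinate: 7, 16, 23, 32, 39, 48 → 55 → 64 (alternating steps +9, +7, +9, +7, …).
Second coordinate — always 3 × the first coordinate: 21, 48, 69, 96, 117, 144 → 165 → 192.
Shade: repeats black → white → grey, so black, white, grey, black, white, grey → black → white.
So the next two triples are (55; 165; black) and (64; 192; white).

(55; 165; black), (64; 192; white)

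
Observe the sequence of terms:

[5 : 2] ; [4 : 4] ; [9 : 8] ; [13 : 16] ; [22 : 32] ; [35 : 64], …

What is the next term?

First part: each term is the sum of the two before it, so 5, 4, 9, 13, 22, 35 → 57.
Second part goes 2, 4, 8, 16, 32, 64 → 128 (×2 each step).
Putting it together: [57 : 128].

[57 : 128]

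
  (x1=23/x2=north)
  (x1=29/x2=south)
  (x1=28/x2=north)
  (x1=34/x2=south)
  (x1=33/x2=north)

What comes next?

X1: alternating steps +6, −1, +6, −1, …, so 23, 29, 28, 34, 33 → 39.
X2: alternates north ↔ south, so north, south, north, south, north → south.
So the next tuple is (x1=39/x2=south).

(x1=39/x2=south)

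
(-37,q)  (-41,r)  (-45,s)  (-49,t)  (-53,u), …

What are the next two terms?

First slot goes -37, -41, -45, -49, -53 → -57 → -61 (−4 each step).
Letter — letters move forward 1 place in the alphabet: q, r, s, t, u → v → w.
So the next two terms are (-57,v) and (-61,w).

(-57,v), (-61,w)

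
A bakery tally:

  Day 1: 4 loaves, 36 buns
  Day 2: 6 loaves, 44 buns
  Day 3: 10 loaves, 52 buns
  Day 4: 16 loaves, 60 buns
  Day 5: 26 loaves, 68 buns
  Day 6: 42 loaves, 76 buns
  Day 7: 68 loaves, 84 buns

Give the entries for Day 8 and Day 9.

110 loaves, 92 buns; 178 loaves, 100 buns

Loaves: each term is the sum of the two before it; 4, 6, 10, 16, 26, 42, 68 → 110 → 178.
Buns: +8 each step, so 36, 44, 52, 60, 68, 76, 84 → 92 → 100.
So the next two records are 110 loaves, 92 buns and 178 loaves, 100 buns.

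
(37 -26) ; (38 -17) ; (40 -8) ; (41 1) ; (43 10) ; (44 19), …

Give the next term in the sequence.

First part: alternating steps +1, +2, +1, +2, …; 37, 38, 40, 41, 43, 44 → 46.
Second part — +9 each step: -26, -17, -8, 1, 10, 19 → 28.
So the next term is (46 28).

(46 28)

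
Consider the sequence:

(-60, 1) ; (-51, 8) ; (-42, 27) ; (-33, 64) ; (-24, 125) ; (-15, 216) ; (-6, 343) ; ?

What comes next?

(3, 512)

First component — +9 each step: -60, -51, -42, -33, -24, -15, -6 → 3.
Second component — perfect cubes: 1³, 2³, 3³, …: 1, 8, 27, 64, 125, 216, 343 → 512.
Combining the parts gives (3, 512).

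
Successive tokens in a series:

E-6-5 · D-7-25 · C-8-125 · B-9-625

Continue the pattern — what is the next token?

A-10-3125

Letter: E, D, C, B → A (letters move back 1 place in the alphabet).
Second component: 6, 7, 8, 9 → 10 (+1 each step).
For the third component, ×5 each step: 5, 25, 125, 625 → 3125.
So the next token is A-10-3125.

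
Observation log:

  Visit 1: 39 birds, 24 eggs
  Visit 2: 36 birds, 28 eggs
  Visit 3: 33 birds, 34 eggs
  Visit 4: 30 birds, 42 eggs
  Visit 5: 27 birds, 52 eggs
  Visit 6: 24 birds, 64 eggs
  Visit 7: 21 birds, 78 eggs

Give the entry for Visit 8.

Birds: 39, 36, 33, 30, 27, 24, 21 → 18 (−3 each step).
Eggs: differences are 4, 6, 8, … (increasing by 2 each time), so 24, 28, 34, 42, 52, 64, 78 → 94.
So the next record is 18 birds, 94 eggs.

18 birds, 94 eggs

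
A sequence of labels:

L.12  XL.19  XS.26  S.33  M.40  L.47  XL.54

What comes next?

XS.61

Size: repeats L → XL → XS → S → M; L, XL, XS, S, M, L, XL → XS.
For the second component, +7 each step: 12, 19, 26, 33, 40, 47, 54 → 61.
Putting it together: XS.61.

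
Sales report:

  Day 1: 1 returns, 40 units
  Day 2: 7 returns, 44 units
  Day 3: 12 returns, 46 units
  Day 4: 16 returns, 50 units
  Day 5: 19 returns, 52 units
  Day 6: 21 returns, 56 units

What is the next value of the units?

Units: alternating steps +4, +2, +4, +2, …, so 40, 44, 46, 50, 52, 56 → 58.

58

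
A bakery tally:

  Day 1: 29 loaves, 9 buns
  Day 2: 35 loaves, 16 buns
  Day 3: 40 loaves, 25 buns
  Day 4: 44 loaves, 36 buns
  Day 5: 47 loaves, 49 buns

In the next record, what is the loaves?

Loaves: differences are 6, 5, 4, … (decreasing by 1 each time), so 29, 35, 40, 44, 47 → 49.

49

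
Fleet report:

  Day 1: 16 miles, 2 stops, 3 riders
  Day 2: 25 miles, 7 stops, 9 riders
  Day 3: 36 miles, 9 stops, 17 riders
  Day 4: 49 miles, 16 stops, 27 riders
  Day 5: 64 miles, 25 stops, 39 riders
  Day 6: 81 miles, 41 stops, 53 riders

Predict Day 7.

For the miles, perfect squares: 4², 5², 6², …: 16, 25, 36, 49, 64, 81 → 100.
For the stops, each term is the sum of the two before it: 2, 7, 9, 16, 25, 41 → 66.
Riders: 3, 9, 17, 27, 39, 53 → 69 (differences are 6, 8, 10, … (increasing by 2 each time)).
So the next line is 100 miles, 66 stops, 69 riders.

100 miles, 66 stops, 69 riders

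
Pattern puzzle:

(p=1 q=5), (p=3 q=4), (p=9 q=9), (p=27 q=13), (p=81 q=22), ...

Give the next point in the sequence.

(p=243 q=35)

P: ×3 each step, so 1, 3, 9, 27, 81 → 243.
Q: 5, 4, 9, 13, 22 → 35 (each term is the sum of the two before it).
Putting it together: (p=243 q=35).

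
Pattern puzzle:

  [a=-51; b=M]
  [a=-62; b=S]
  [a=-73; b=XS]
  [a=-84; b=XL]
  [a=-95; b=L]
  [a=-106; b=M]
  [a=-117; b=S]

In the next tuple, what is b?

XS

B — repeats M → S → XS → XL → L: M, S, XS, XL, L, M, S → XS.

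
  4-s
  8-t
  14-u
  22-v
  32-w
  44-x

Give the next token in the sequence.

First component: 4, 8, 14, 22, 32, 44 → 58 (differences are 4, 6, 8, … (increasing by 2 each time)).
Letter: letters move forward 1 place in the alphabet; s, t, u, v, w, x → y.
Combining the parts gives 58-y.

58-y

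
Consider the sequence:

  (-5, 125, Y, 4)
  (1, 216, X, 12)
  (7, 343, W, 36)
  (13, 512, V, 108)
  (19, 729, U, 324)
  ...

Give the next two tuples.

(25, 1000, T, 972), (31, 1331, S, 2916)

First coordinate: +6 each step; -5, 1, 7, 13, 19 → 25 → 31.
Second coordinate goes 125, 216, 343, 512, 729 → 1000 → 1331 (perfect cubes: 5³, 6³, 7³, …).
For the letter, letters move back 1 place in the alphabet: Y, X, W, V, U → T → S.
Fourth coordinate: 4, 12, 36, 108, 324 → 972 → 2916 (×3 each step).
So the next two tuples are (25, 1000, T, 972) and (31, 1331, S, 2916).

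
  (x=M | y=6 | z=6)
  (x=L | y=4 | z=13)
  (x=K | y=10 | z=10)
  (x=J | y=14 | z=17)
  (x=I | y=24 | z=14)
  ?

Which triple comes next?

X — letters move back 1 place in the alphabet: M, L, K, J, I → H.
For the y, each term is the sum of the two before it: 6, 4, 10, 14, 24 → 38.
Z: alternating steps +7, −3, +7, −3, …; 6, 13, 10, 17, 14 → 21.
So the next triple is (x=H | y=38 | z=21).

(x=H | y=38 | z=21)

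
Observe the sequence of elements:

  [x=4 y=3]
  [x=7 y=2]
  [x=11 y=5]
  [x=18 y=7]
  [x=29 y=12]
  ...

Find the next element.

X — each term is the sum of the two before it: 4, 7, 11, 18, 29 → 47.
Y goes 3, 2, 5, 7, 12 → 19 (each term is the sum of the two before it).
So the next element is [x=47 y=19].

[x=47 y=19]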